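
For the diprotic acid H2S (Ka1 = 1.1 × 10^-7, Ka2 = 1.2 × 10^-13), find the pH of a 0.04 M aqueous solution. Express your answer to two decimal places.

pH = 4.18

Ka1 ≫ Ka2, so treat the first dissociation as the only significant source of H+.
Ka1 = x²/(0.04 − x) = 1.1 × 10^-7
x ≈ √(1.1 × 10^-7 × 0.04) = 6.63 × 10^-5 M
pH = −log(6.63 × 10^-5) = 4.18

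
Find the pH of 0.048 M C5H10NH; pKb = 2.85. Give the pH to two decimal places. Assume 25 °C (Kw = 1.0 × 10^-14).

C5H10NH + H2O ⇌ C5H10NH2+ + OH-
Kb = 10^(−2.85) = 1.41 × 10^-3
Kb = [OH-]²/(0.048 − [OH-]) = 1.41 × 10^-3
Here C₀/Kb ≈ 34, so the small-[OH-] approximation fails. Use the quadratic:
[OH-] = (−Kb + √(Kb² + 4·Kb·C₀))/2 = 7.55 × 10^-3 M
pOH = 2.12, so pH = 14.00 − pOH = 11.88

pH = 11.88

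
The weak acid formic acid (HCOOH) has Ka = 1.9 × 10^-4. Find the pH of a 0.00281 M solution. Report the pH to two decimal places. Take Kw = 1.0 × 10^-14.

pH = 3.19

HCOOH ⇌ HCOO- + H+
Ka = x²/(0.00281 − x) = 1.9 × 10^-4
The 5% rule fails; solving x² + Ka·x − Ka·C₀ = 0 exactly:
x = (−Ka + √(Ka² + 4·Ka·C₀))/2 = 6.42 × 10^-4 M
pH = −log(6.42 × 10^-4) = 3.19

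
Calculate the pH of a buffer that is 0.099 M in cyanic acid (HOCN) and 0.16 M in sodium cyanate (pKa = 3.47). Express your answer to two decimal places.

pH = pKa + log([A⁻]/[HA]) = 3.47 + log(0.16/0.099)
pH = 3.47 + (+0.208) = 3.68

pH = 3.68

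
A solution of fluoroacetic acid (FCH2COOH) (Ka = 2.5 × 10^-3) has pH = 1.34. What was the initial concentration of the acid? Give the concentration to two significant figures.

[H+] = 10^(-1.34) = 4.57 × 10^-2 M = x
Ka = x²/(C₀ − x) ⇒ C₀ = x + x²/Ka
C₀ = 4.57 × 10^-2 + (4.57 × 10^-2)²/(2.5 × 10^-3) = 8.81 × 10^-1 M

C₀ = 8.8 × 10^-1 M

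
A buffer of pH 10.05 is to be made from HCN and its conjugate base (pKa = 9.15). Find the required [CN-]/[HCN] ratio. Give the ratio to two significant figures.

pH = pKa + log(r) ⇒ log(r) = 10.05 − 9.15 = +0.90
r = [CN-]/[HCN] = 10^(+0.90) = 7.94

ratio = 7.9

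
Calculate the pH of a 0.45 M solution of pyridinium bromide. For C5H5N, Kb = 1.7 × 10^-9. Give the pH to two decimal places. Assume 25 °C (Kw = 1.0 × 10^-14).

C5H5NH+ is the conjugate acid of the weak base C5H5N.
Ka = Kw/Kb = 1.0×10^-14 / 1.7 × 10^-9 = 5.88 × 10^-6
From the ICE table, Ka = x²/(0.45 − x) = 5.88 × 10^-6.
Assume x ≪ 0.45: x ≈ √(5.88 × 10^-6 × 0.45) = 1.63 × 10^-3 M
Check: 0.36% ionized — well under 5%, approximation valid.
pH = −log[H+] = −log(1.63 × 10^-3) = 2.79

pH = 2.79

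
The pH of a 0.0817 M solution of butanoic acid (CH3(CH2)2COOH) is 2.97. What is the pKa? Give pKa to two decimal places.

[H+] = 10^(-2.97) = 1.07 × 10^-3 M
At equilibrium [HA] = 0.0817 − 1.07 × 10^-3 = 8.06 × 10^-2 M
Ka = [H+][A-]/[HA] = (1.07 × 10^-3)² / 8.06 × 10^-2 = 1.42 × 10^-5
pKa = -log(1.42 × 10^-5) = 4.85

pKa = 4.85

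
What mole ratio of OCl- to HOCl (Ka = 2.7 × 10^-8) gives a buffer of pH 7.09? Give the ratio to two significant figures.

ratio = 0.33

pKa = -log(2.7 × 10^-8) = 7.569
pH = pKa + log(r) ⇒ log(r) = 7.09 − 7.569 = -0.479
r = [OCl-]/[HOCl] = 10^(-0.479) = 0.332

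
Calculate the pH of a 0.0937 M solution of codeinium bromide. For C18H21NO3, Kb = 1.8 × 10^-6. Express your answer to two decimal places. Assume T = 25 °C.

pH = 4.64

C18H22NO3+ is the conjugate acid of the weak base C18H21NO3.
Ka = Kw/Kb = 1.0×10^-14 / 1.8 × 10^-6 = 5.56 × 10^-9
From the ICE table, Ka = [H+]²/(0.0937 − [H+]) = 5.56 × 10^-9.
Neglecting [H+] in the denominator: [H+] = √(5.56 × 10^-9 × 0.0937) = 2.28 × 10^-5 M
pH = −log[H+] = −log(2.28 × 10^-5) = 4.64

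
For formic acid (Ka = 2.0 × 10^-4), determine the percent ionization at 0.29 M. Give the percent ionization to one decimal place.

HCOOH ⇌ HCOO- + H+; let x = [H+] at equilibrium.
x ≈ √(Ka·C₀) = √(2.0 × 10^-4 × 0.29) = 7.62 × 10^-3 M
% ionization = x/C₀ × 100% = 7.62 × 10^-3/0.29 × 100% = 2.6%

2.6%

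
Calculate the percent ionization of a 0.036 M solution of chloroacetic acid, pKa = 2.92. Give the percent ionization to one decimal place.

16.7%

ClCH2COOH ⇌ ClCH2COO- + H+; let x = [H+] at equilibrium.
Ka = 10^(−2.92) = 1.20 × 10^-3
Solve x² + 0.0012x − 4.32e-05 = 0 → x = 6.00 × 10^-3 M
Fraction ionized = 6.00 × 10^-3 / 0.036 = 0.1667 → 16.7%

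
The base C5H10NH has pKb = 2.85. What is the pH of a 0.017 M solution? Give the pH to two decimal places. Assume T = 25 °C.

C5H10NH + H2O ⇌ C5H10NH2+ + OH-
Kb = 10^(−2.85) = 1.41 × 10^-3
From the ICE table, Kb = x²/(0.017 − x) = 1.41 × 10^-3.
The 5% rule fails; solving x² + Kb·x − Kb·C₀ = 0 exactly:
x = [−0.00141 + √(0.00141² + 9.59e-05)]/2 = 4.24 × 10^-3 M
pOH = −log(4.24 × 10^-3) = 2.37; pH = 14.00 − 2.37 = 11.63

pH = 11.63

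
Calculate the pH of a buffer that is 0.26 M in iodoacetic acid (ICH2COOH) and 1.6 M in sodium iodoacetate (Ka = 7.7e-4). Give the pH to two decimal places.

pKa = −log(7.7 × 10^-4) = 3.114
Using pH = pKa + log([base]/[acid]) with [base]/[acid] = 1.6/0.26:
pH = 3.114 + (+0.789) = 3.90

pH = 3.90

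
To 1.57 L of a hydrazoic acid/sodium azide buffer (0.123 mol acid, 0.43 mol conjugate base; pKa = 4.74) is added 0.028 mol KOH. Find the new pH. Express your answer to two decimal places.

OH- converts HN3 to N3-: HN3 → 0.095 mol, N3- → 0.458 mol.
pH = pKa + log(n_N3-/n_HN3) = 4.74 + log(0.458/0.095) = 4.74 + (+0.683)

pH = 5.42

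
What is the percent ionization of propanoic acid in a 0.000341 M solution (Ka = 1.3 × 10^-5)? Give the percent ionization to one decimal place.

CH3CH2COOH ⇌ CH3CH2COO- + H+; let x = [H+] at equilibrium.
Solve x² + 1.3e-05x − 4.43e-09 = 0 → x = 6.04 × 10^-5 M
% ionization = x/C₀ × 100% = 6.04 × 10^-5/0.000341 × 100% = 17.7%

17.7%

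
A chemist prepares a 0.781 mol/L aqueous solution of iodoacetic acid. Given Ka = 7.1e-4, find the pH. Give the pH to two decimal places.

ICH2COOH ⇌ ICH2COO- + H+
Ka = [H+]²/(0.781 − [H+]) = 7.1 × 10^-4
Neglecting [H+] in the denominator: [H+] = √(7.1 × 10^-4 × 0.781) = 2.35 × 10^-2 M
pH = −log(2.35 × 10^-2) = 1.63

pH = 1.63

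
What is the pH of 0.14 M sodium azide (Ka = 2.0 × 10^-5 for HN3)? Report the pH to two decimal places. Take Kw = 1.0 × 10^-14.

N3- is the conjugate base of the weak acid HN3.
Kb = Kw/Ka = 1.0×10^-14 / 2.0 × 10^-5 = 5.00 × 10^-10
Kb = x²/(0.14 − x) = 5.00 × 10^-10
Assume x ≪ 0.14: x ≈ √(5.00 × 10^-10 × 0.14) = 8.37 × 10^-6 M
(x/C₀ = 0.006% < 5%, so the approximation holds.)
pOH = 5.08, so pH = 14.00 − pOH = 8.92

pH = 8.92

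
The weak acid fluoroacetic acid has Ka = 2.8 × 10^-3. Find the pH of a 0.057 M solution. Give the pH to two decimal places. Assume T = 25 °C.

FCH2COOH ⇌ FCH2COO- + H+
Let x = [H+] at equilibrium. Ka = x²/(0.057 − x).
The 5% rule fails; solving x² + Ka·x − Ka·C₀ = 0 exactly:
x = [−0.0028 + √(0.0028² + 0.000638)]/2 = 1.13 × 10^-2 M
pH = −log(1.13 × 10^-2) = 1.95

pH = 1.95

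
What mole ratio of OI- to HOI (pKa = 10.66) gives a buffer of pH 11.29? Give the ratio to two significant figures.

ratio = 4.3

pH = pKa + log(r) ⇒ log(r) = 11.29 − 10.66 = +0.63
r = [OI-]/[HOI] = 10^(+0.63) = 4.27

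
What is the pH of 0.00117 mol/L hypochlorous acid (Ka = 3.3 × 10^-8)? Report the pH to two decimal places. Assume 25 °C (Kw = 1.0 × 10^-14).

HOCl ⇌ OCl- + H+
From the ICE table, Ka = [H+]²/(0.00117 − [H+]) = 3.3 × 10^-8.
Since Ka ≪ C₀, [H+] ≈ √(Ka·C₀) = 6.21 × 10^-6 M.
Check: 0.53% ionized — well under 5%, approximation valid.
pH = −log(6.21 × 10^-6) = 5.21

pH = 5.21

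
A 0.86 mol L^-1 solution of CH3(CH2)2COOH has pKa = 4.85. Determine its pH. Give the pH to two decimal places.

pH = 2.46

CH3(CH2)2COOH ⇌ CH3(CH2)2COO- + H+
Ka = 10^(−4.85) = 1.41 × 10^-5
Let x = [H+] at equilibrium. Ka = x²/(0.86 − x).
Neglecting x in the denominator: x = √(1.41 × 10^-5 × 0.86) = 3.48 × 10^-3 M
pH = −log(3.48 × 10^-3) = 2.46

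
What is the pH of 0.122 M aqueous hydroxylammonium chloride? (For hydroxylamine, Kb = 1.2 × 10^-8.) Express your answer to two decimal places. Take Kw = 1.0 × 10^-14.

NH3OH+ is the conjugate acid of the weak base NH2OH.
Ka = Kw/Kb = 1.0×10^-14 / 1.2 × 10^-8 = 8.33 × 10^-7
From the ICE table, Ka = [H+]²/(0.122 − [H+]) = 8.33 × 10^-7.
Since Ka ≪ C₀, [H+] ≈ √(Ka·C₀) = 3.19 × 10^-4 M.
Check: 0.26% ionized — well under 5%, approximation valid.
pH = −log[H+] = −log(3.19 × 10^-4) = 3.50

pH = 3.50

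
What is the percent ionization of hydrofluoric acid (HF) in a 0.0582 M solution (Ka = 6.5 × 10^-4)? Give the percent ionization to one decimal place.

HF ⇌ F- + H+; let x = [H+] at equilibrium.
Solve x² + 0.00065x − 3.78e-05 = 0 → x = 5.83 × 10^-3 M
% ionization = x/C₀ × 100% = 5.83 × 10^-3/0.0582 × 100% = 10.0%

10.0%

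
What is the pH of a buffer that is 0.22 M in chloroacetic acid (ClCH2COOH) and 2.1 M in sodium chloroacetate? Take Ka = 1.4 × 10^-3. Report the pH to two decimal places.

pH = 3.83

pKa = −log(1.4 × 10^-3) = 2.854
Using pH = pKa + log([base]/[acid]) with [base]/[acid] = 2.1/0.22:
pH = 2.854 + (+0.980) = 3.83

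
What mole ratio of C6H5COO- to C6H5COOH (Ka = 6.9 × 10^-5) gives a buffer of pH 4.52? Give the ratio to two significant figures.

ratio = 2.3

pKa = -log(6.9 × 10^-5) = 4.161
pH = pKa + log(r) ⇒ log(r) = 4.52 − 4.161 = +0.359
r = [C6H5COO-]/[C6H5COOH] = 10^(+0.359) = 2.29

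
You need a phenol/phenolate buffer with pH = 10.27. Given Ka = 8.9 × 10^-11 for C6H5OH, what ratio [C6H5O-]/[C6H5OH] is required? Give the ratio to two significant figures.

ratio = 1.7

pKa = -log(8.9 × 10^-11) = 10.051
pH = pKa + log(r) ⇒ log(r) = 10.27 − 10.051 = +0.219
r = [C6H5O-]/[C6H5OH] = 10^(+0.219) = 1.66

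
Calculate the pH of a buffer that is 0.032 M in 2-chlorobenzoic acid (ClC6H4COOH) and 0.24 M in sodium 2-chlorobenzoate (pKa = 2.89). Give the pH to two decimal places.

pH = 3.77

Using pH = pKa + log([base]/[acid]) with [base]/[acid] = 0.24/0.032:
pH = 2.89 + (+0.875) = 3.77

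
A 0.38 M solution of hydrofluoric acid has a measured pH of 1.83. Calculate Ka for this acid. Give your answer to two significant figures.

[H+] = 10^(-1.83) = 1.48 × 10^-2 M
At equilibrium [HA] = 0.38 − 1.48 × 10^-2 = 3.65 × 10^-1 M
Ka = [H+][A-]/[HA] = (1.48 × 10^-2)² / 3.65 × 10^-1 = 6.0 × 10^-4

Ka = 6.0 × 10^-4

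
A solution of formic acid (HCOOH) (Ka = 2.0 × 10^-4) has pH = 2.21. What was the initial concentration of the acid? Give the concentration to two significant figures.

C₀ = 2.0 × 10^-1 M

[H+] = 10^(-2.21) = 6.17 × 10^-3 M = x
Ka = x²/(C₀ − x) ⇒ C₀ = x + x²/Ka
C₀ = 6.17 × 10^-3 + (6.17 × 10^-3)²/(2.0 × 10^-4) = 1.97 × 10^-1 M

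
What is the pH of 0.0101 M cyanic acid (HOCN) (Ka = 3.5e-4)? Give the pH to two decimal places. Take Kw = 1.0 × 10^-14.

pH = 2.77

HOCN ⇌ OCN- + H+
From the ICE table, Ka = [H+]²/(0.0101 − [H+]) = 3.5 × 10^-4.
The 5% rule fails; solving [H+]² + Ka·[H+] − Ka·C₀ = 0 exactly:
[H+] = (−Ka + √(Ka² + 4·Ka·C₀))/2 = 1.71 × 10^-3 M
pH = −log[H+] = −log(1.71 × 10^-3) = 2.77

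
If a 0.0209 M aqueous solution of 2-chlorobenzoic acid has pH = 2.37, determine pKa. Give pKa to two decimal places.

[H+] = 10^(-2.37) = 4.27 × 10^-3 M
At equilibrium [HA] = 0.0209 − 4.27 × 10^-3 = 1.66 × 10^-2 M
Ka = [H+][A-]/[HA] = (4.27 × 10^-3)² / 1.66 × 10^-2 = 1.10 × 10^-3
pKa = -log(1.10 × 10^-3) = 2.96

pKa = 2.96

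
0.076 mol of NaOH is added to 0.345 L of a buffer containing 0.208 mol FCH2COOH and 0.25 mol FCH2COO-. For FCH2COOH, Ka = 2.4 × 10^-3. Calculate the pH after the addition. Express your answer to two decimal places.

OH- converts FCH2COOH to FCH2COO-: FCH2COOH → 0.132 mol, FCH2COO- → 0.326 mol.
pKa = −log(2.4 × 10^-3) = 2.620
Henderson–Hasselbalch with mole ratio 0.326/0.132: pH = 2.620 + (+0.393)

pH = 3.01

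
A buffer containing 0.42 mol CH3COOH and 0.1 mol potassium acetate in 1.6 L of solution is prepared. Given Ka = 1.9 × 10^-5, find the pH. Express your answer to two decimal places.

pKa = −log(1.9 × 10^-5) = 4.721
Using pH = pKa + log([base]/[acid]) with [base]/[acid] = 0.1/0.42:
pH = 4.721 + (-0.623) = 4.10

pH = 4.10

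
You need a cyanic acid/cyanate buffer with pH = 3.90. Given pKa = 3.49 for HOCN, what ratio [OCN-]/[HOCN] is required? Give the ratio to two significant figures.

ratio = 2.6

pH = pKa + log(r) ⇒ log(r) = 3.90 − 3.49 = +0.41
r = [OCN-]/[HOCN] = 10^(+0.41) = 2.57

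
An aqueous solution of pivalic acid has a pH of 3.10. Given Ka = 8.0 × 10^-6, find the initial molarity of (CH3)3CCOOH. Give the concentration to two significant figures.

[H+] = 10^(-3.10) = 7.94 × 10^-4 M = x
Ka = x²/(C₀ − x) ⇒ C₀ = x + x²/Ka
C₀ = 7.94 × 10^-4 + (7.94 × 10^-4)²/(8.0 × 10^-6) = 7.96 × 10^-2 M

C₀ = 8.0 × 10^-2 M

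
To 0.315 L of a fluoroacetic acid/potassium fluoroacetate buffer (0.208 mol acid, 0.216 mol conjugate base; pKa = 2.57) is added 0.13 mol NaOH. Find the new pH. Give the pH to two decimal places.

OH- converts FCH2COOH to FCH2COO-: FCH2COOH → 0.078 mol, FCH2COO- → 0.346 mol.
Henderson–Hasselbalch with mole ratio 0.346/0.078: pH = 2.57 + (+0.647)

pH = 3.22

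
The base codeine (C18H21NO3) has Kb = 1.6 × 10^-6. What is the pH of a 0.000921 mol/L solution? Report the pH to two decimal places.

C18H21NO3 + H2O ⇌ C18H22NO3+ + OH-
Kb = [OH-]²/(0.000921 − [OH-]) = 1.6 × 10^-6
Assume [OH-] ≪ 0.000921: [OH-] ≈ √(1.6 × 10^-6 × 0.000921) = 3.84 × 10^-5 M
Check: 4.2% ionized — well under 5%, approximation valid.
pOH = 4.42, so pH = 14.00 − pOH = 9.58

pH = 9.58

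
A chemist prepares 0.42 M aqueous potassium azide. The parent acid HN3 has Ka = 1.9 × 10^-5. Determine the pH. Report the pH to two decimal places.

N3- is the conjugate base of the weak acid HN3.
Kb = Kw/Ka = 1.0×10^-14 / 1.9 × 10^-5 = 5.26 × 10^-10
From the ICE table, Kb = [OH-]²/(0.42 − [OH-]) = 5.26 × 10^-10.
Neglecting [OH-] in the denominator: [OH-] = √(5.26 × 10^-10 × 0.42) = 1.49 × 10^-5 M
pOH = −log(1.49 × 10^-5) = 4.83; pH = 14.00 − 4.83 = 9.17

pH = 9.17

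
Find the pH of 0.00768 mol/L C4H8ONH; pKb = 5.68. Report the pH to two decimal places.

C4H8ONH + H2O ⇌ C4H8ONH2+ + OH-
Kb = 10^(−5.68) = 2.09 × 10^-6
From the ICE table, Kb = x²/(0.00768 − x) = 2.09 × 10^-6.
Neglecting x in the denominator: x = √(2.09 × 10^-6 × 0.00768) = 1.27 × 10^-4 M
pOH = 3.90, so pH = 14.00 − pOH = 10.10

pH = 10.10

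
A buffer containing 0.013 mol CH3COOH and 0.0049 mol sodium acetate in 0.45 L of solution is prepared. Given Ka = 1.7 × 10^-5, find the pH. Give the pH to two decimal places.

pKa = −log(1.7 × 10^-5) = 4.770
Using pH = pKa + log([base]/[acid]) with [base]/[acid] = 0.0049/0.013:
pH = 4.770 + (-0.424) = 4.35

pH = 4.35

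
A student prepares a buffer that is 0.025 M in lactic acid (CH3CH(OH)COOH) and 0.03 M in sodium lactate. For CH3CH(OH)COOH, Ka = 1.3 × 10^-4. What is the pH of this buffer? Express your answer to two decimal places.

pKa = −log(1.3 × 10^-4) = 3.886
Using pH = pKa + log([base]/[acid]) with [base]/[acid] = 0.03/0.025:
pH = 3.886 + (+0.079) = 3.97

pH = 3.97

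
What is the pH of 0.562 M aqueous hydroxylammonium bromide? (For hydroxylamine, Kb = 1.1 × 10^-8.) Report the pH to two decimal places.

NH3OH+ is the conjugate acid of the weak base NH2OH.
Ka = Kw/Kb = 1.0×10^-14 / 1.1 × 10^-8 = 9.09 × 10^-7
From the ICE table, Ka = [H+]²/(0.562 − [H+]) = 9.09 × 10^-7.
Neglecting [H+] in the denominator: [H+] = √(9.09 × 10^-7 × 0.562) = 7.15 × 10^-4 M
pH = −log[H+] = −log(7.15 × 10^-4) = 3.15

pH = 3.15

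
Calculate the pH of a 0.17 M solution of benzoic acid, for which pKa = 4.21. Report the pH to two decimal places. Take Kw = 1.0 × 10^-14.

C6H5COOH ⇌ C6H5COO- + H+
Ka = 10^(−4.21) = 6.17 × 10^-5
Ka = x²/(0.17 − x) = 6.17 × 10^-5
Since Ka ≪ C₀, x ≈ √(Ka·C₀) = 3.24 × 10^-3 M.
(x/C₀ = 1.9% < 5%, so the approximation holds.)
pH = −log[H+] = −log(3.24 × 10^-3) = 2.49

pH = 2.49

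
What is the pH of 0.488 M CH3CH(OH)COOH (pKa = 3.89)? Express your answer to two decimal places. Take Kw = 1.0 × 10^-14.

pH = 2.10

CH3CH(OH)COOH ⇌ CH3CH(OH)COO- + H+
Ka = 10^(−3.89) = 1.29 × 10^-4
From the ICE table, Ka = [H+]²/(0.488 − [H+]) = 1.29 × 10^-4.
Assume [H+] ≪ 0.488: [H+] ≈ √(1.29 × 10^-4 × 0.488) = 7.93 × 10^-3 M
pH = −log[H+] = −log(7.93 × 10^-3) = 2.10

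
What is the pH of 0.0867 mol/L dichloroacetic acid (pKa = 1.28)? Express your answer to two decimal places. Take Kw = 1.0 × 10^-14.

Cl2CHCOOH ⇌ Cl2CHCOO- + H+
Ka = 10^(−1.28) = 5.25 × 10^-2
From the ICE table, Ka = x²/(0.0867 − x) = 5.25 × 10^-2.
The 5% rule fails; solving x² + Ka·x − Ka·C₀ = 0 exactly:
x = (−Ka + √(Ka² + 4·Ka·C₀))/2 = 4.61 × 10^-2 M
pH = −log(4.61 × 10^-2) = 1.34

pH = 1.34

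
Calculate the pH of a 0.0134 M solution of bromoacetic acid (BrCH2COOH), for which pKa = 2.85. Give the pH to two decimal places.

BrCH2COOH ⇌ BrCH2COO- + H+
Ka = 10^(−2.85) = 1.41 × 10^-3
Ka = [H+]²/(0.0134 − [H+]) = 1.41 × 10^-3
Here C₀/Ka ≈ 9.5, so the small-[H+] approximation fails. Use the quadratic:
[H+] = [−0.00141 + √(0.00141² + 7.56e-05)]/2 = 3.70 × 10^-3 M
pH = −log(3.70 × 10^-3) = 2.43

pH = 2.43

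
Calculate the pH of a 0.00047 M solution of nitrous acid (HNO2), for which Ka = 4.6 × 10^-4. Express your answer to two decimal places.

pH = 3.54

HNO2 ⇌ NO2- + H+
Ka = [H+]²/(0.00047 − [H+]) = 4.6 × 10^-4
[H+] is not negligible relative to C₀; solve [H+]² + 0.00046·[H+] − 2.16e-07 = 0.
[H+] = [−0.00046 + √(0.00046² + 8.65e-07)]/2 = 2.89 × 10^-4 M
pH = −log[H+] = −log(2.89 × 10^-4) = 3.54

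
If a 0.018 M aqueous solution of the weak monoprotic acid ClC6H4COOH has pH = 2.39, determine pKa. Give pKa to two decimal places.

[H+] = 10^(-2.39) = 4.07 × 10^-3 M
At equilibrium [HA] = 0.018 − 4.07 × 10^-3 = 1.39 × 10^-2 M
Ka = [H+][A-]/[HA] = (4.07 × 10^-3)² / 1.39 × 10^-2 = 1.19 × 10^-3
pKa = -log(1.19 × 10^-3) = 2.92

pKa = 2.92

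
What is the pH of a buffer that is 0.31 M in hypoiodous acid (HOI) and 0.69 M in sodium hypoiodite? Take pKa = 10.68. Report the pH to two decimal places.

pH = 11.03

Using pH = pKa + log([base]/[acid]) with [base]/[acid] = 0.69/0.31:
pH = 10.68 + (+0.347) = 11.03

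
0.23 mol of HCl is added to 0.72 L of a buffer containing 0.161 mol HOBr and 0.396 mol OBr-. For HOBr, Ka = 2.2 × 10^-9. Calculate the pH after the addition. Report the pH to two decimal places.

pH = 8.29

Added H+ converts OBr- to HOBr: HOBr → 0.391 mol, OBr- → 0.166 mol.
pKa = −log(2.2 × 10^-9) = 8.658
Henderson–Hasselbalch with mole ratio 0.166/0.391: pH = 8.658 + (-0.372)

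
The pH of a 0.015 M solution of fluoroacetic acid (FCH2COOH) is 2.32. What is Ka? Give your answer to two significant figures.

Ka = 2.2 × 10^-3

[H+] = 10^(-2.32) = 4.79 × 10^-3 M
At equilibrium [HA] = 0.015 − 4.79 × 10^-3 = 1.02 × 10^-2 M
Ka = [H+][A-]/[HA] = (4.79 × 10^-3)² / 1.02 × 10^-2 = 2.2 × 10^-3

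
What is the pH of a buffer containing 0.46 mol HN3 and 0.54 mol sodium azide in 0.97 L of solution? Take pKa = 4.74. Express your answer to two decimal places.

pH = 4.81

Using pH = pKa + log([base]/[acid]) with [base]/[acid] = 0.54/0.46:
pH = 4.74 + (+0.070) = 4.81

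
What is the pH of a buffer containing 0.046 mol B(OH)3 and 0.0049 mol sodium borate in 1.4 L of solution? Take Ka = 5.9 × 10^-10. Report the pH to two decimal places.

pKa = −log(5.9 × 10^-10) = 9.229
pH = pKa + log([A⁻]/[HA]) = 9.229 + log(0.0049/0.046)
pH = 9.229 + (-0.973) = 8.26

pH = 8.26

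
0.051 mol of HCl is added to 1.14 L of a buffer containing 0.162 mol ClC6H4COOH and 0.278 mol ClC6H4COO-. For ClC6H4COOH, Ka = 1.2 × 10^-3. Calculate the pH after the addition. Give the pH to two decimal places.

After neutralization: n(ClC6H4COOH) = 0.213 mol, n(ClC6H4COO-) = 0.227 mol.
pKa = −log(1.2 × 10^-3) = 2.921
pH = pKa + log(n_ClC6H4COO-/n_ClC6H4COOH) = 2.921 + log(0.227/0.213) = 2.921 + (+0.028)

pH = 2.95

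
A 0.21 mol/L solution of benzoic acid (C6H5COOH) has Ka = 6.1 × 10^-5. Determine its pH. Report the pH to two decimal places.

C6H5COOH ⇌ C6H5COO- + H+
Ka = x²/(0.21 − x) = 6.1 × 10^-5
Since Ka ≪ C₀, x ≈ √(Ka·C₀) = 3.58 × 10^-3 M.
(x/C₀ = 1.7% < 5%, so the approximation holds.)
pH = −log[H+] = −log(3.58 × 10^-3) = 2.45

pH = 2.45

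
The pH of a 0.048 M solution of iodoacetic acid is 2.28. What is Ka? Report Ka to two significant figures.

[H+] = 10^(-2.28) = 5.25 × 10^-3 M
At equilibrium [HA] = 0.048 − 5.25 × 10^-3 = 4.28 × 10^-2 M
Ka = [H+][A-]/[HA] = (5.25 × 10^-3)² / 4.28 × 10^-2 = 6.4 × 10^-4

Ka = 6.4 × 10^-4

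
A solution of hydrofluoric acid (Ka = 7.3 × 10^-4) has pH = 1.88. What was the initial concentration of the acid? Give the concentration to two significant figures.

[H+] = 10^(-1.88) = 1.32 × 10^-2 M = x
Ka = x²/(C₀ − x) ⇒ C₀ = x + x²/Ka
C₀ = 1.32 × 10^-2 + (1.32 × 10^-2)²/(7.3 × 10^-4) = 2.52 × 10^-1 M

C₀ = 2.5 × 10^-1 M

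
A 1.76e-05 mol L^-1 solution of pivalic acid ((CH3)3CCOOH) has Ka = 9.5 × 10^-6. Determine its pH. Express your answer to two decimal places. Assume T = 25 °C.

(CH3)3CCOOH ⇌ (CH3)3CCOO- + H+
Ka = [H+]²/(1.76e-05 − [H+]) = 9.5 × 10^-6
The 5% rule fails; solving [H+]² + Ka·[H+] − Ka·C₀ = 0 exactly:
[H+] = (−Ka + √(Ka² + 4·Ka·C₀))/2 = 9.03 × 10^-6 M
pH = −log(9.03 × 10^-6) = 5.04

pH = 5.04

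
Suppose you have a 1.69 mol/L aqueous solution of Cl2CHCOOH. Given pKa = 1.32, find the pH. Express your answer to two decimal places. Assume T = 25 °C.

Cl2CHCOOH ⇌ Cl2CHCOO- + H+
Ka = 10^(−1.32) = 4.79 × 10^-2
Ka = [H+]²/(1.69 − [H+]) = 4.79 × 10^-2
[H+] is not negligible relative to C₀; solve [H+]² + 0.0479·[H+] − 0.081 = 0.
[H+] = (−Ka + √(Ka² + 4·Ka·C₀))/2 = 2.62 × 10^-1 M
pH = −log(2.62 × 10^-1) = 0.58

pH = 0.58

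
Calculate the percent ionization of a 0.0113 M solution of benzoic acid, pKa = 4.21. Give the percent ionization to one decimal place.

C6H5COOH ⇌ C6H5COO- + H+; let x = [H+] at equilibrium.
Ka = 10^(−4.21) = 6.17 × 10^-5
Ka = x²/(C₀ − x); solving the quadratic gives x = 8.05 × 10^-4 M.
Fraction ionized = 8.05 × 10^-4 / 0.0113 = 0.0712 → 7.1%

7.1%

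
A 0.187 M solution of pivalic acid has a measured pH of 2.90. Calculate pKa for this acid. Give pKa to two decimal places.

pKa = 5.07

[H+] = 10^(-2.90) = 1.26 × 10^-3 M
At equilibrium [HA] = 0.187 − 1.26 × 10^-3 = 1.86 × 10^-1 M
Ka = [H+][A-]/[HA] = (1.26 × 10^-3)² / 1.86 × 10^-1 = 8.54 × 10^-6
pKa = -log(8.54 × 10^-6) = 5.07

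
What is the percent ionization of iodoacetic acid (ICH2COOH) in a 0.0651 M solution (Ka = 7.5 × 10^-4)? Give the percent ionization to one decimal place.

10.2%

ICH2COOH ⇌ ICH2COO- + H+; let x = [H+] at equilibrium.
Solve x² + 0.00075x − 4.88e-05 = 0 → x = 6.62 × 10^-3 M
Fraction ionized = 6.62 × 10^-3 / 0.0651 = 0.1017 → 10.2%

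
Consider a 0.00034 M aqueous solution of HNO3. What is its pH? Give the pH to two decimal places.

HNO3 is a strong acid and dissociates completely, so [H+] = 0.00034 M.
pH = -log(0.00034) = 3.47

pH = 3.47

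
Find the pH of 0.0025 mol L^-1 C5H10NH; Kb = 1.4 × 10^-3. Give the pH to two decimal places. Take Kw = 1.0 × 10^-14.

pH = 11.11

C5H10NH + H2O ⇌ C5H10NH2+ + OH-
Kb = x²/(0.0025 − x) = 1.4 × 10^-3
The 5% rule fails; solving x² + Kb·x − Kb·C₀ = 0 exactly:
x = (−Kb + √(Kb² + 4·Kb·C₀))/2 = 1.30 × 10^-3 M
pOH = 2.89, so pH = 14.00 − pOH = 11.11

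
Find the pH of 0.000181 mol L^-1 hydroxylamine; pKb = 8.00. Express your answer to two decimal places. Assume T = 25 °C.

pH = 8.13

NH2OH + H2O ⇌ NH3OH+ + OH-
Kb = 10^(−8.00) = 1.00 × 10^-8
From the ICE table, Kb = [OH-]²/(0.000181 − [OH-]) = 1.00 × 10^-8.
Neglecting [OH-] in the denominator: [OH-] = √(1.00 × 10^-8 × 0.000181) = 1.35 × 10^-6 M
pOH = −log(1.35 × 10^-6) = 5.87; pH = 14.00 − 5.87 = 8.13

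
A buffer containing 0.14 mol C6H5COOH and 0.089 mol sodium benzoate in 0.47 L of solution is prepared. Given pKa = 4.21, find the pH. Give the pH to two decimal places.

Henderson–Hasselbalch: pH = pKa + log([C6H5COO-]/[C6H5COOH]) = 4.21 + log(0.089/0.14)
pH = 4.21 + (-0.197) = 4.01

pH = 4.01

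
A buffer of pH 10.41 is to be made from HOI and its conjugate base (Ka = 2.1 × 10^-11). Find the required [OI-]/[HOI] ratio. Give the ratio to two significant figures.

ratio = 0.54

pKa = -log(2.1 × 10^-11) = 10.678
pH = pKa + log(r) ⇒ log(r) = 10.41 − 10.678 = -0.268
r = [OI-]/[HOI] = 10^(-0.268) = 0.54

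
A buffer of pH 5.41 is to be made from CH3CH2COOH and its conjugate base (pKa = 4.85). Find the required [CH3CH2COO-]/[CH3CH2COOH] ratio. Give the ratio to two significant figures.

ratio = 3.6

pH = pKa + log(r) ⇒ log(r) = 5.41 − 4.85 = +0.56
r = [CH3CH2COO-]/[CH3CH2COOH] = 10^(+0.56) = 3.63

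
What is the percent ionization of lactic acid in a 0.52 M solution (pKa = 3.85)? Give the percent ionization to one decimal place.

CH3CH(OH)COOH ⇌ CH3CH(OH)COO- + H+; let x = [H+] at equilibrium.
Ka = 10^(−3.85) = 1.41 × 10^-4
x ≈ √(Ka·C₀) = √(1.41 × 10^-4 × 0.52) = 8.56 × 10^-3 M
Fraction ionized = 8.56 × 10^-3 / 0.52 = 0.0165 → 1.6%

1.6%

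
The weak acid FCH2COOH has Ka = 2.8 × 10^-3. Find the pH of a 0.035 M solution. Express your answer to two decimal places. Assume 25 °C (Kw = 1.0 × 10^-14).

FCH2COOH ⇌ FCH2COO- + H+
Ka = x²/(0.035 − x) = 2.8 × 10^-3
Here C₀/Ka ≈ 12.5, so the small-x approximation fails. Use the quadratic:
x = (−Ka + √(Ka² + 4·Ka·C₀))/2 = 8.60 × 10^-3 M
pH = −log(8.60 × 10^-3) = 2.07

pH = 2.07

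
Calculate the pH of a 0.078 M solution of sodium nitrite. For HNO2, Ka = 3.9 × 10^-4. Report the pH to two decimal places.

pH = 8.15

NO2- is the conjugate base of the weak acid HNO2.
Kb = Kw/Ka = 1.0×10^-14 / 3.9 × 10^-4 = 2.56 × 10^-11
From the ICE table, Kb = [OH-]²/(0.078 − [OH-]) = 2.56 × 10^-11.
Assume [OH-] ≪ 0.078: [OH-] ≈ √(2.56 × 10^-11 × 0.078) = 1.41 × 10^-6 M
pOH = 5.85, so pH = 14.00 − pOH = 8.15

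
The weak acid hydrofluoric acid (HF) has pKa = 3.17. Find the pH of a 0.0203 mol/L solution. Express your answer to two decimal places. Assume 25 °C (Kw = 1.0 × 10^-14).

pH = 2.47

HF ⇌ F- + H+
Ka = 10^(−3.17) = 6.76 × 10^-4
From the ICE table, Ka = [H+]²/(0.0203 − [H+]) = 6.76 × 10^-4.
The 5% rule fails; solving [H+]² + Ka·[H+] − Ka·C₀ = 0 exactly:
[H+] = [−0.000676 + √(0.000676² + 5.49e-05)]/2 = 3.38 × 10^-3 M
pH = −log[H+] = −log(3.38 × 10^-3) = 2.47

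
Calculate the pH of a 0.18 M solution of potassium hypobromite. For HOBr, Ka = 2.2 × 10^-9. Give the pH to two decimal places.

pH = 10.96

OBr- is the conjugate base of the weak acid HOBr.
Kb = Kw/Ka = 1.0×10^-14 / 2.2 × 10^-9 = 4.55 × 10^-6
Kb = x²/(0.18 − x) = 4.55 × 10^-6
Since Kb ≪ C₀, x ≈ √(Kb·C₀) = 9.05 × 10^-4 M.
(x/C₀ = 0.5% < 5%, so the approximation holds.)
pOH = −log(9.05 × 10^-4) = 3.04; pH = 14.00 − 3.04 = 10.96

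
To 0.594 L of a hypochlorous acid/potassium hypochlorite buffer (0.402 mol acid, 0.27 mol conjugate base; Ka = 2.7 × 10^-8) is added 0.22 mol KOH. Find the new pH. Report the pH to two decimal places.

OH- converts HOCl to OCl-: HOCl → 0.182 mol, OCl- → 0.49 mol.
pKa = −log(2.7 × 10^-8) = 7.569
Henderson–Hasselbalch with mole ratio 0.49/0.182: pH = 7.569 + (+0.430)

pH = 8.00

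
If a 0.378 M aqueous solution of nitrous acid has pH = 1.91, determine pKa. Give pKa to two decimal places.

[H+] = 10^(-1.91) = 1.23 × 10^-2 M
At equilibrium [HA] = 0.378 − 1.23 × 10^-2 = 3.66 × 10^-1 M
Ka = [H+][A-]/[HA] = (1.23 × 10^-2)² / 3.66 × 10^-1 = 4.13 × 10^-4
pKa = -log(4.13 × 10^-4) = 3.38

pKa = 3.38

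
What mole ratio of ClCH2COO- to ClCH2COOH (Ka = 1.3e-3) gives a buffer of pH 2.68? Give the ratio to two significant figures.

pKa = -log(1.3 × 10^-3) = 2.886
pH = pKa + log(r) ⇒ log(r) = 2.68 − 2.886 = -0.206
r = [ClCH2COO-]/[ClCH2COOH] = 10^(-0.206) = 0.622

ratio = 0.62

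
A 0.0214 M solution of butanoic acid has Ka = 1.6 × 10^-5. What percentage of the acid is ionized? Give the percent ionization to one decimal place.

CH3(CH2)2COOH ⇌ CH3(CH2)2COO- + H+; let x = [H+] at equilibrium.
x ≈ √(Ka·C₀) = √(1.6 × 10^-5 × 0.0214) = 5.85 × 10^-4 M
% ionization = x/C₀ × 100% = 5.85 × 10^-4/0.0214 × 100% = 2.7%

2.7%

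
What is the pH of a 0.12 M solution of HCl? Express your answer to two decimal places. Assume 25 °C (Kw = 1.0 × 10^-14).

pH = 0.92

HCl is a strong acid and dissociates completely, so [H+] = 0.12 M.
pH = -log(0.12) = 0.92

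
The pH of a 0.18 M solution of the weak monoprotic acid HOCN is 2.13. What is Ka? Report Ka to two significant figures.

Ka = 3.2 × 10^-4

[H+] = 10^(-2.13) = 7.41 × 10^-3 M
At equilibrium [HA] = 0.18 − 7.41 × 10^-3 = 1.73 × 10^-1 M
Ka = [H+][A-]/[HA] = (7.41 × 10^-3)² / 1.73 × 10^-1 = 3.2 × 10^-4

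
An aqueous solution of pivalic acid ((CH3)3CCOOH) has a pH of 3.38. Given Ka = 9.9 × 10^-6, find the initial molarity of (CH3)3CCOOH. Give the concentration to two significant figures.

C₀ = 1.8 × 10^-2 M

[H+] = 10^(-3.38) = 4.17 × 10^-4 M = x
Ka = x²/(C₀ − x) ⇒ C₀ = x + x²/Ka
C₀ = 4.17 × 10^-4 + (4.17 × 10^-4)²/(9.9 × 10^-6) = 1.80 × 10^-2 M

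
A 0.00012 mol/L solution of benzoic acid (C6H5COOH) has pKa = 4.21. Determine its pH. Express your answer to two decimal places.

pH = 4.22

C6H5COOH ⇌ C6H5COO- + H+
Ka = 10^(−4.21) = 6.17 × 10^-5
From the ICE table, Ka = [H+]²/(0.00012 − [H+]) = 6.17 × 10^-5.
Here C₀/Ka ≈ 1.94, so the small-[H+] approximation fails. Use the quadratic:
[H+] = (−Ka + √(Ka² + 4·Ka·C₀))/2 = 6.06 × 10^-5 M
pH = −log(6.06 × 10^-5) = 4.22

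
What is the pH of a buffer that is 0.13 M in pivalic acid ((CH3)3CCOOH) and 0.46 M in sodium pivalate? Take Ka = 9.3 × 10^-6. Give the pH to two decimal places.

pKa = −log(9.3 × 10^-6) = 5.032
Henderson–Hasselbalch: pH = pKa + log([(CH3)3CCOO-]/[(CH3)3CCOOH]) = 5.032 + log(0.46/0.13)
pH = 5.032 + (+0.549) = 5.58

pH = 5.58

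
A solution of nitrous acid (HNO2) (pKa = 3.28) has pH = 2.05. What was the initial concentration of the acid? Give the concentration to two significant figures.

[H+] = 10^(-2.05) = 8.91 × 10^-3 M = x
Ka = 10^(−3.28) = 5.25 × 10^-4
Ka = x²/(C₀ − x) ⇒ C₀ = x + x²/Ka
C₀ = 8.91 × 10^-3 + (8.91 × 10^-3)²/(5.25 × 10^-4) = 1.60 × 10^-1 M

C₀ = 1.6 × 10^-1 M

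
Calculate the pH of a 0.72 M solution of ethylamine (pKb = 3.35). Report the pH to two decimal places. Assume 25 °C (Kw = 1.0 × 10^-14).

pH = 12.25

C2H5NH2 + H2O ⇌ C2H5NH3+ + OH-
Kb = 10^(−3.35) = 4.47 × 10^-4
Kb = x²/(0.72 − x) = 4.47 × 10^-4
Neglecting x in the denominator: x = √(4.47 × 10^-4 × 0.72) = 1.79 × 10^-2 M
(x/C₀ = 2.5% < 5%, so the approximation holds.)
pOH = −log(1.79 × 10^-2) = 1.75; pH = 14.00 − 1.75 = 12.25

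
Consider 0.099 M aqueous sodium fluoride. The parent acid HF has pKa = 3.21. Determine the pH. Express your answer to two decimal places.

pH = 8.10

F- is the conjugate base of the weak acid HF.
Ka = 10^(−3.21) = 6.17 × 10^-4
Kb = Kw/Ka = 1.0×10^-14 / 6.17 × 10^-4 = 1.62 × 10^-11
From the ICE table, Kb = x²/(0.099 − x) = 1.62 × 10^-11.
Assume x ≪ 0.099: x ≈ √(1.62 × 10^-11 × 0.099) = 1.27 × 10^-6 M
Check: 0.0013% ionized — well under 5%, approximation valid.
pOH = 5.90, so pH = 14.00 − pOH = 8.10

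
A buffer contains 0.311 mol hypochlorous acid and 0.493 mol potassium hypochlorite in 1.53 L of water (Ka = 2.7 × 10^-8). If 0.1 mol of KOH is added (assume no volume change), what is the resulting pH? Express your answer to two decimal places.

pH = 8.02

OH- converts HOCl to OCl-: HOCl → 0.211 mol, OCl- → 0.593 mol.
pKa = −log(2.7 × 10^-8) = 7.569
Henderson–Hasselbalch with mole ratio 0.593/0.211: pH = 7.569 + (+0.449)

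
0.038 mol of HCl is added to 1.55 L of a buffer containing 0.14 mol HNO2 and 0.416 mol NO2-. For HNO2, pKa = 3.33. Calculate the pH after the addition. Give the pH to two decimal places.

pH = 3.66

After neutralization: n(HNO2) = 0.178 mol, n(NO2-) = 0.378 mol.
pH = pKa + log([A⁻]/[HA]) = 3.33 + log(0.378/0.178) = 3.33 +0.327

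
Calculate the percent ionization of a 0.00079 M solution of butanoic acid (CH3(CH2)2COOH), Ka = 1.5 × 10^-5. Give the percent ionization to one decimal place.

CH3(CH2)2COOH ⇌ CH3(CH2)2COO- + H+; let x = [H+] at equilibrium.
Solve x² + 1.5e-05x − 1.19e-08 = 0 → x = 1.02 × 10^-4 M
Fraction ionized = 1.02 × 10^-4 / 0.00079 = 0.1291 → 12.9%

12.9%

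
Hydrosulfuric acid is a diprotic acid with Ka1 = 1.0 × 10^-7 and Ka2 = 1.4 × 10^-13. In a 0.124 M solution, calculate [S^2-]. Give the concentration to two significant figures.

1.4 × 10^-13 M

First ionization gives [H+] ≈ [HS-] = 1.11 × 10^-4 M.
Second step: Ka2 = [H+][S^2-]/[HS-] ≈ [S^2-] (since [H+] ≈ [HS-]).
So [S^2-] ≈ Ka2.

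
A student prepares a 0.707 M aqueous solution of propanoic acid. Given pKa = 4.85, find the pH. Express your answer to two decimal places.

CH3CH2COOH ⇌ CH3CH2COO- + H+
Ka = 10^(−4.85) = 1.41 × 10^-5
Ka = x²/(0.707 − x) = 1.41 × 10^-5
Assume x ≪ 0.707: x ≈ √(1.41 × 10^-5 × 0.707) = 3.16 × 10^-3 M
pH = −log[H+] = −log(3.16 × 10^-3) = 2.50

pH = 2.50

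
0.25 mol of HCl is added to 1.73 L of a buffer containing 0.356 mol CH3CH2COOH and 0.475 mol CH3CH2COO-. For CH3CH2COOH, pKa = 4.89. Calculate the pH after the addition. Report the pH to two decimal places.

Added H+ converts CH3CH2COO- to CH3CH2COOH: CH3CH2COOH → 0.606 mol, CH3CH2COO- → 0.225 mol.
Henderson–Hasselbalch with mole ratio 0.225/0.606: pH = 4.89 + (-0.430)

pH = 4.46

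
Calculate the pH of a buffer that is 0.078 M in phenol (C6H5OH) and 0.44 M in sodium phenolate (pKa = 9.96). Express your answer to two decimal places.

pH = 10.71

Using pH = pKa + log([base]/[acid]) with [base]/[acid] = 0.44/0.078:
pH = 9.96 + (+0.751) = 10.71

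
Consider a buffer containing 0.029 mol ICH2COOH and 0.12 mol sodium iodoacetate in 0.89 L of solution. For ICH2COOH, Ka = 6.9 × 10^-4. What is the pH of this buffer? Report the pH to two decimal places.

pH = 3.78

pKa = −log(6.9 × 10^-4) = 3.161
Using pH = pKa + log([base]/[acid]) with [base]/[acid] = 0.12/0.029:
pH = 3.161 + (+0.617) = 3.78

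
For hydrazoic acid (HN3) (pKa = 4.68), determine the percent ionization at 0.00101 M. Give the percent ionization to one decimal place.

13.4%

HN3 ⇌ N3- + H+; let x = [H+] at equilibrium.
Ka = 10^(−4.68) = 2.09 × 10^-5
Ka = x²/(C₀ − x); solving the quadratic gives x = 1.35 × 10^-4 M.
% ionization = x/C₀ × 100% = 1.35 × 10^-4/0.00101 × 100% = 13.4%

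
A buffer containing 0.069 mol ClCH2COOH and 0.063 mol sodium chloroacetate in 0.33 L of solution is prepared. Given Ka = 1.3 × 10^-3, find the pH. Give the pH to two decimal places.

pKa = −log(1.3 × 10^-3) = 2.886
Using pH = pKa + log([base]/[acid]) with [base]/[acid] = 0.063/0.069:
pH = 2.886 + (-0.040) = 2.85

pH = 2.85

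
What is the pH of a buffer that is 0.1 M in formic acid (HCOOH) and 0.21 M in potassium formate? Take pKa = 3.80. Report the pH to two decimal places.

Henderson–Hasselbalch: pH = pKa + log([HCOO-]/[HCOOH]) = 3.80 + log(0.21/0.1)
pH = 3.80 + (+0.322) = 4.12

pH = 4.12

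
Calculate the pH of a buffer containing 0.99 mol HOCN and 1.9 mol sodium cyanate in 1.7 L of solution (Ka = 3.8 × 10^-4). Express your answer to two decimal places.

pH = 3.70

pKa = −log(3.8 × 10^-4) = 3.420
Using pH = pKa + log([base]/[acid]) with [base]/[acid] = 1.9/0.99:
pH = 3.420 + (+0.283) = 3.70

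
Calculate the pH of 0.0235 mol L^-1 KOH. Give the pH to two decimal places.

KOH is a strong base; [OH-] = 0.0235 M.
pOH = -log(0.0235) = 1.63
pH = 14.00 - 1.63 = 12.37

pH = 12.37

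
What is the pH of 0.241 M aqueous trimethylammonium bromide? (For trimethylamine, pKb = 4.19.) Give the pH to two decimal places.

pH = 5.21

(CH3)3NH+ is the conjugate acid of the weak base (CH3)3N.
Kb = 10^(−4.19) = 6.46 × 10^-5
Ka = Kw/Kb = 1.0×10^-14 / 6.46 × 10^-5 = 1.55 × 10^-10
Ka = x²/(0.241 − x) = 1.55 × 10^-10
Since Ka ≪ C₀, x ≈ √(Ka·C₀) = 6.11 × 10^-6 M.
pH = −log(6.11 × 10^-6) = 5.21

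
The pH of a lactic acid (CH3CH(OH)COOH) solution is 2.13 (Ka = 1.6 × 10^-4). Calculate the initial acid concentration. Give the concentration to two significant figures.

C₀ = 3.5 × 10^-1 M

[H+] = 10^(-2.13) = 7.41 × 10^-3 M = x
Ka = x²/(C₀ − x) ⇒ C₀ = x + x²/Ka
C₀ = 7.41 × 10^-3 + (7.41 × 10^-3)²/(1.6 × 10^-4) = 3.51 × 10^-1 M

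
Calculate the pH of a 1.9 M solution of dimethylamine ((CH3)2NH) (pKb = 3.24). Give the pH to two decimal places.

pH = 12.52

(CH3)2NH + H2O ⇌ (CH3)2NH2+ + OH-
Kb = 10^(−3.24) = 5.75 × 10^-4
From the ICE table, Kb = [OH-]²/(1.9 − [OH-]) = 5.75 × 10^-4.
Assume [OH-] ≪ 1.9: [OH-] ≈ √(5.75 × 10^-4 × 1.9) = 3.31 × 10^-2 M
pOH = 1.48, so pH = 14.00 − pOH = 12.52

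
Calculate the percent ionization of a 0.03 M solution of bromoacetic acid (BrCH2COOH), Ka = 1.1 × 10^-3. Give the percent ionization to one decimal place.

17.4%

BrCH2COOH ⇌ BrCH2COO- + H+; let x = [H+] at equilibrium.
Solve x² + 0.0011x − 3.3e-05 = 0 → x = 5.22 × 10^-3 M
Fraction ionized = 5.22 × 10^-3 / 0.03 = 0.1740 → 17.4%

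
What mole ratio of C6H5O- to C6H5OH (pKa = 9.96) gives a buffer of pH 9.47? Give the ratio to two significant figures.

pH = pKa + log(r) ⇒ log(r) = 9.47 − 9.96 = -0.49
r = [C6H5O-]/[C6H5OH] = 10^(-0.49) = 0.324

ratio = 0.32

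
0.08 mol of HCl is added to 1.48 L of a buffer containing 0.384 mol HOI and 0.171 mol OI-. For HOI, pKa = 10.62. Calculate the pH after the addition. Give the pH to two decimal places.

pH = 9.91

After neutralization: n(HOI) = 0.464 mol, n(OI-) = 0.091 mol.
pH = pKa + log(n_OI-/n_HOI) = 10.62 + log(0.091/0.464) = 10.62 + (-0.707)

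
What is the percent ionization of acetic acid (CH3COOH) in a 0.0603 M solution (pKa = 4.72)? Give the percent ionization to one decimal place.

CH3COOH ⇌ CH3COO- + H+; let x = [H+] at equilibrium.
Ka = 10^(−4.72) = 1.91 × 10^-5
x ≈ √(Ka·C₀) = √(1.91 × 10^-5 × 0.0603) = 1.07 × 10^-3 M
% ionization = x/C₀ × 100% = 1.07 × 10^-3/0.0603 × 100% = 1.8%

1.8%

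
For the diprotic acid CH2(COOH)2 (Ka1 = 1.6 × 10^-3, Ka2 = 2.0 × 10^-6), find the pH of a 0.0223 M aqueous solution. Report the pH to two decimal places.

Ka1 ≫ Ka2, so treat the first dissociation as the only significant source of H+.
Ka1 = x²/(0.0223 − x) = 1.6 × 10^-3
Solving the quadratic: x = (−Ka1 + √(Ka1² + 4·Ka1·C₀))/2 = 5.23 × 10^-3 M
pH = −log(5.23 × 10^-3) = 2.28

pH = 2.28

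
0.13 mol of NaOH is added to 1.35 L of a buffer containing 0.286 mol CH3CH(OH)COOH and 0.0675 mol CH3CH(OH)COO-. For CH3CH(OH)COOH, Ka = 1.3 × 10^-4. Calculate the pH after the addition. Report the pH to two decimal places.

OH- converts CH3CH(OH)COOH to CH3CH(OH)COO-: CH3CH(OH)COOH → 0.156 mol, CH3CH(OH)COO- → 0.198 mol.
pKa = −log(1.3 × 10^-4) = 3.886
pH = pKa + log([A⁻]/[HA]) = 3.886 + log(0.198/0.156) = 3.886 +0.104

pH = 3.99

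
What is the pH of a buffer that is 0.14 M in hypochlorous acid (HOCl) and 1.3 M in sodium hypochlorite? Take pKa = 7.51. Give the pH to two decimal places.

Henderson–Hasselbalch: pH = pKa + log([OCl-]/[HOCl]) = 7.51 + log(1.3/0.14)
pH = 7.51 + (+0.968) = 8.48

pH = 8.48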